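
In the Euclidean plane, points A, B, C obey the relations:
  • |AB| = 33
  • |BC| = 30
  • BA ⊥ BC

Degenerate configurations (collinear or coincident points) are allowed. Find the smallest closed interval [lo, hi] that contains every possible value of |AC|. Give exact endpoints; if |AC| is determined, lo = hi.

|AC| = 3·√(221)  (≈ 44.5982)

|AB| ∈ {33}
|BC| ∈ {30}
|AC| ∈ {3·√(221)}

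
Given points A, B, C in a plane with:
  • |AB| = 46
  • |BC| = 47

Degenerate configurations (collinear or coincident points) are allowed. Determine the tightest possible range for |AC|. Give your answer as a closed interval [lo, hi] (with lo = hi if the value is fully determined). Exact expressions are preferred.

|AC| ∈ [1, 93]  (≈ [1.0000, 93.0000])

|AB| ∈ {46}
|BC| ∈ {47}
|AC| ∈ [1, 93]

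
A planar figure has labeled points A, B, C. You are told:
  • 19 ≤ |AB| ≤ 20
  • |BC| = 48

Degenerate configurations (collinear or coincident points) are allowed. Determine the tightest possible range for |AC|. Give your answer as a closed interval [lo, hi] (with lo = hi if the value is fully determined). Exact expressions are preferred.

|AC| ∈ [28, 68]  (≈ [28.0000, 68.0000])

|AB| ∈ [19, 20]
|BC| ∈ {48}
|AC| ∈ [28, 68]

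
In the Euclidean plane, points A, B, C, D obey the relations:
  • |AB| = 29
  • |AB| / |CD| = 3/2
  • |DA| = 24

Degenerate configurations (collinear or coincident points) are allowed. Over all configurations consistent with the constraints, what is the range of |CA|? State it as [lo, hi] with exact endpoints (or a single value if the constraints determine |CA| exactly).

|AB| ∈ {29}
|AD| ∈ {24}
|CD| ∈ {58/3}
|BD| ∈ [5, 53]
|AC| ∈ [14/3, 130/3]
|BC| ∈ [0, 217/3]

|CA| ∈ [14/3, 130/3]  (≈ [4.6667, 43.3333])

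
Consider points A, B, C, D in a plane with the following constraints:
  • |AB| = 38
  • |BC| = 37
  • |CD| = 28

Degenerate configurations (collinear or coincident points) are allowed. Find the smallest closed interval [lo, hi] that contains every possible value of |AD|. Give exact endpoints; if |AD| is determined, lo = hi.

|AB| ∈ {38}
|BC| ∈ {37}
|CD| ∈ {28}
|AC| ∈ [1, 75]
|BD| ∈ [9, 65]
|AD| ∈ [0, 103]

|AD| ∈ [0, 103]  (≈ [0.0000, 103.0000])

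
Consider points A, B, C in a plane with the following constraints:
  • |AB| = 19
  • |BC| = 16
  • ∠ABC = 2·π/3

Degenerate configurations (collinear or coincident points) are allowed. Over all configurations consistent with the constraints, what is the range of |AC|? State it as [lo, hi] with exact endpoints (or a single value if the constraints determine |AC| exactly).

|AC| = √(921)  (≈ 30.3480)

|AB| ∈ {19}
|BC| ∈ {16}
|AC| ∈ {√(921)}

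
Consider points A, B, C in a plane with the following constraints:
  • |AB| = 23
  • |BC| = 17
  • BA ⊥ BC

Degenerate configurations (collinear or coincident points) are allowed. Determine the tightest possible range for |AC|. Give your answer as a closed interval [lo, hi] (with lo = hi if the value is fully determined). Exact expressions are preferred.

|AB| ∈ {23}
|BC| ∈ {17}
|AC| ∈ {√(818)}

|AC| = √(818)  (≈ 28.6007)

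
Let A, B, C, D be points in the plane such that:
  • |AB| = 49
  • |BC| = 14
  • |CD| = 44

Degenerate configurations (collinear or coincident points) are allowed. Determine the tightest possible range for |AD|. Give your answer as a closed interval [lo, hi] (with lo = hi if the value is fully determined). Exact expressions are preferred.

|AB| ∈ {49}
|BC| ∈ {14}
|CD| ∈ {44}
|AC| ∈ [35, 63]
|BD| ∈ [30, 58]
|AD| ∈ [0, 107]

|AD| ∈ [0, 107]  (≈ [0.0000, 107.0000])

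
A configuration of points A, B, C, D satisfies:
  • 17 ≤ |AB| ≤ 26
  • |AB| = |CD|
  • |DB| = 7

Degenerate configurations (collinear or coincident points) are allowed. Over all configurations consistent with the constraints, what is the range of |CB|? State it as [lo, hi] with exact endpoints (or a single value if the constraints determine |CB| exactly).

|CB| ∈ [10, 33]  (≈ [10.0000, 33.0000])

|AB| ∈ [17, 26]
|BD| ∈ {7}
|CD| ∈ [17, 26]
|AD| ∈ [10, 33]
|BC| ∈ [10, 33]
|AC| ∈ [0, 59]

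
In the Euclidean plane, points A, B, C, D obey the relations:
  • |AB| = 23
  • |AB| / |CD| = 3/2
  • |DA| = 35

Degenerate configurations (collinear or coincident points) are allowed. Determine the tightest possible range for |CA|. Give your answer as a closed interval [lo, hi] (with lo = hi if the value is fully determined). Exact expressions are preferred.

|AB| ∈ {23}
|AD| ∈ {35}
|CD| ∈ {46/3}
|BD| ∈ [12, 58]
|AC| ∈ [59/3, 151/3]
|BC| ∈ [0, 220/3]

|CA| ∈ [59/3, 151/3]  (≈ [19.6667, 50.3333])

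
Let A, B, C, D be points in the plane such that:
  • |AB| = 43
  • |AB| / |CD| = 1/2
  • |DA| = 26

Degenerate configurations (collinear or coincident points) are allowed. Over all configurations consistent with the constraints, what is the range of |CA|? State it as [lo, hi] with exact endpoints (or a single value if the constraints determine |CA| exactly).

|CA| ∈ [60, 112]  (≈ [60.0000, 112.0000])

|AB| ∈ {43}
|AD| ∈ {26}
|CD| ∈ {86}
|BD| ∈ [17, 69]
|AC| ∈ [60, 112]
|BC| ∈ [17, 155]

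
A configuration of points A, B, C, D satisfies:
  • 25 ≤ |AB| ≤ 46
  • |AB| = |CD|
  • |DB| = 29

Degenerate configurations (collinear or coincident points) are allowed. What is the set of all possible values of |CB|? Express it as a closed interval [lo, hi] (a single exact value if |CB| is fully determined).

|CB| ∈ [0, 75]  (≈ [0.0000, 75.0000])

|AB| ∈ [25, 46]
|BD| ∈ {29}
|CD| ∈ [25, 46]
|AD| ∈ [0, 75]
|BC| ∈ [0, 75]
|AC| ∈ [0, 121]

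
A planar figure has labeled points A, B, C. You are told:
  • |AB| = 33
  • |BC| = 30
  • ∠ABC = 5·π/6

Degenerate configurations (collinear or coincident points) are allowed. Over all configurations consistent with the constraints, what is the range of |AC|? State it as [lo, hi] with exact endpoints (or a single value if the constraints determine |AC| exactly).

|AB| ∈ {33}
|BC| ∈ {30}
|AC| ∈ {3·√(110·√(3) + 221)}

|AC| = 3·√(110·√(3) + 221)  (≈ 60.8583)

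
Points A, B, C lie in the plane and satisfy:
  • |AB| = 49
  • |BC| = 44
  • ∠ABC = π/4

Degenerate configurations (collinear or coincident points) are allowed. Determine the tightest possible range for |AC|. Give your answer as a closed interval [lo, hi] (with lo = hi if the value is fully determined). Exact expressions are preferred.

|AC| = √(4337 - 2156·√(2))  (≈ 35.8881)

|AB| ∈ {49}
|BC| ∈ {44}
|AC| ∈ {√(4337 - 2156·√(2))}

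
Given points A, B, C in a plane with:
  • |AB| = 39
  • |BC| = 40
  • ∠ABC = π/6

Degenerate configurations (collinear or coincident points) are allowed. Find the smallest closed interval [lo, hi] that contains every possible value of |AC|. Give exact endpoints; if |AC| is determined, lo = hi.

|AC| = √(3121 - 1560·√(3))  (≈ 20.4695)

|AB| ∈ {39}
|BC| ∈ {40}
|AC| ∈ {√(3121 - 1560·√(3))}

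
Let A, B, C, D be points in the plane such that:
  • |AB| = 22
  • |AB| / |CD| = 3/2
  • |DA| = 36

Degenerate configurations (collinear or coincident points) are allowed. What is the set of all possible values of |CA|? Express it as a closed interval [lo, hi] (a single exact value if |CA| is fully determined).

|AB| ∈ {22}
|AD| ∈ {36}
|CD| ∈ {44/3}
|BD| ∈ [14, 58]
|AC| ∈ [64/3, 152/3]
|BC| ∈ [0, 218/3]

|CA| ∈ [64/3, 152/3]  (≈ [21.3333, 50.6667])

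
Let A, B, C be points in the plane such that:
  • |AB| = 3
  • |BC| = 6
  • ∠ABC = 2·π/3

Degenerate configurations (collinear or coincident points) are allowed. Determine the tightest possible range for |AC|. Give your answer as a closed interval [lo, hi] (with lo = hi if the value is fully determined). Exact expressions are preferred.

|AC| = 3·√(7)  (≈ 7.9373)

|AB| ∈ {3}
|BC| ∈ {6}
|AC| ∈ {3·√(7)}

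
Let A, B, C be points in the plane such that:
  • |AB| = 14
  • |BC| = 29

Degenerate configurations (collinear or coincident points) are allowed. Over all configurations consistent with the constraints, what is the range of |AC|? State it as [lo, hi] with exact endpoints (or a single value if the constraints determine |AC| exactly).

|AB| ∈ {14}
|BC| ∈ {29}
|AC| ∈ [15, 43]

|AC| ∈ [15, 43]  (≈ [15.0000, 43.0000])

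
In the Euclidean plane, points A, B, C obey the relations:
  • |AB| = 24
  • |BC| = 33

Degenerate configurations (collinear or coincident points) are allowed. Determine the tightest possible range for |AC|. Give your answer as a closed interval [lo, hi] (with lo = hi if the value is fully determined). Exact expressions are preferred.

|AB| ∈ {24}
|BC| ∈ {33}
|AC| ∈ [9, 57]

|AC| ∈ [9, 57]  (≈ [9.0000, 57.0000])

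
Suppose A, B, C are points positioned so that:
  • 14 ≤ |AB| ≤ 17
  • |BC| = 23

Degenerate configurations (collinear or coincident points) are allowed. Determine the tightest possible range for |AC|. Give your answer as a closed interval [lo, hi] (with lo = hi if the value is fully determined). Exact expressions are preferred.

|AB| ∈ [14, 17]
|BC| ∈ {23}
|AC| ∈ [6, 40]

|AC| ∈ [6, 40]  (≈ [6.0000, 40.0000])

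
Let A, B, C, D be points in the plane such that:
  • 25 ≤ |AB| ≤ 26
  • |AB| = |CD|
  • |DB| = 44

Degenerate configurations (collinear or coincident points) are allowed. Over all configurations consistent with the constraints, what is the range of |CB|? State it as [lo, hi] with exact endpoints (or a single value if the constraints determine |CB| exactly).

|AB| ∈ [25, 26]
|BD| ∈ {44}
|CD| ∈ [25, 26]
|AD| ∈ [18, 70]
|BC| ∈ [18, 70]
|AC| ∈ [0, 96]

|CB| ∈ [18, 70]  (≈ [18.0000, 70.0000])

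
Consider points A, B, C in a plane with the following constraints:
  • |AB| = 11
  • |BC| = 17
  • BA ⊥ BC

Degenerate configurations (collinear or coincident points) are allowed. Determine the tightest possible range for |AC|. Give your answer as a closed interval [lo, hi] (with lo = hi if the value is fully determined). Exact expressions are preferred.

|AC| = √(410)  (≈ 20.2485)

|AB| ∈ {11}
|BC| ∈ {17}
|AC| ∈ {√(410)}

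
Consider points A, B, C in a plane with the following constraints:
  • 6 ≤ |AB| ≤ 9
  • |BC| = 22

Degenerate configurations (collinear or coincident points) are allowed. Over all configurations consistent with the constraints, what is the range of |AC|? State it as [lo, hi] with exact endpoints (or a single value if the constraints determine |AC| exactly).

|AC| ∈ [13, 31]  (≈ [13.0000, 31.0000])

|AB| ∈ [6, 9]
|BC| ∈ {22}
|AC| ∈ [13, 31]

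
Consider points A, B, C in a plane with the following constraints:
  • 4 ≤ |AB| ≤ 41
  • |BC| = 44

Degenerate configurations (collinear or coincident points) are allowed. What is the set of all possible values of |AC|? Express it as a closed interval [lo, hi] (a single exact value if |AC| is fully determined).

|AC| ∈ [3, 85]  (≈ [3.0000, 85.0000])

|AB| ∈ [4, 41]
|BC| ∈ {44}
|AC| ∈ [3, 85]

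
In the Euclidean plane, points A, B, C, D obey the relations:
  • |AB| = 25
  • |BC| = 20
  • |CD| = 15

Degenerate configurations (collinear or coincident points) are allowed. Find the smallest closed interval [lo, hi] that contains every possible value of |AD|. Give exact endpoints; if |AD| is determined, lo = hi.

|AD| ∈ [0, 60]  (≈ [0.0000, 60.0000])

|AB| ∈ {25}
|BC| ∈ {20}
|CD| ∈ {15}
|AC| ∈ [5, 45]
|BD| ∈ [5, 35]
|AD| ∈ [0, 60]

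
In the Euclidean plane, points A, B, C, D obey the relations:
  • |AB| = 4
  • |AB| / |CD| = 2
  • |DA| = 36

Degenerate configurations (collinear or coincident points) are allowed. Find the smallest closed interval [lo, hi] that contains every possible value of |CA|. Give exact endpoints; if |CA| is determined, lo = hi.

|CA| ∈ [34, 38]  (≈ [34.0000, 38.0000])

|AB| ∈ {4}
|AD| ∈ {36}
|CD| ∈ {2}
|BD| ∈ [32, 40]
|AC| ∈ [34, 38]
|BC| ∈ [30, 42]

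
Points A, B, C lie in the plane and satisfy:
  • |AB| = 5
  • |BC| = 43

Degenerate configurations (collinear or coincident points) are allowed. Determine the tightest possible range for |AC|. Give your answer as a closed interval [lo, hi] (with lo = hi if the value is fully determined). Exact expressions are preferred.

|AB| ∈ {5}
|BC| ∈ {43}
|AC| ∈ [38, 48]

|AC| ∈ [38, 48]  (≈ [38.0000, 48.0000])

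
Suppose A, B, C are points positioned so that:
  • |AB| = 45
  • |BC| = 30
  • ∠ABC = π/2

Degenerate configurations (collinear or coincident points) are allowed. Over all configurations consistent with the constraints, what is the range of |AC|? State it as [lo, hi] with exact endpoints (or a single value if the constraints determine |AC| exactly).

|AC| = 15·√(13)  (≈ 54.0833)

|AB| ∈ {45}
|BC| ∈ {30}
|AC| ∈ {15·√(13)}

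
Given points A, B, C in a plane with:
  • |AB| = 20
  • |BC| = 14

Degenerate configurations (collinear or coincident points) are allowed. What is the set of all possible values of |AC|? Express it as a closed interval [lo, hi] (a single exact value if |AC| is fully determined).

|AB| ∈ {20}
|BC| ∈ {14}
|AC| ∈ [6, 34]

|AC| ∈ [6, 34]  (≈ [6.0000, 34.0000])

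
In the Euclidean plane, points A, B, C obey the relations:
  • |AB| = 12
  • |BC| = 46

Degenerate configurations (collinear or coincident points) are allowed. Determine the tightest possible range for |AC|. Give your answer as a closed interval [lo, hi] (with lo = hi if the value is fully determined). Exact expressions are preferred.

|AB| ∈ {12}
|BC| ∈ {46}
|AC| ∈ [34, 58]

|AC| ∈ [34, 58]  (≈ [34.0000, 58.0000])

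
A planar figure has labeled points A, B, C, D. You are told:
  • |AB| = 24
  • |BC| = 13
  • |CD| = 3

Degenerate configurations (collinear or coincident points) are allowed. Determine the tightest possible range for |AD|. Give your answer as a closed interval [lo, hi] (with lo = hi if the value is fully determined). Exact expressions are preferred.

|AD| ∈ [8, 40]  (≈ [8.0000, 40.0000])

|AB| ∈ {24}
|BC| ∈ {13}
|CD| ∈ {3}
|AC| ∈ [11, 37]
|BD| ∈ [10, 16]
|AD| ∈ [8, 40]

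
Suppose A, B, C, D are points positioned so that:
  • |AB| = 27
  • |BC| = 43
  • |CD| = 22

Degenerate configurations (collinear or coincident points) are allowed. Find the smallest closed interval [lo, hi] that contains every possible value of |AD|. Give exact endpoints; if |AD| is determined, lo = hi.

|AD| ∈ [0, 92]  (≈ [0.0000, 92.0000])

|AB| ∈ {27}
|BC| ∈ {43}
|CD| ∈ {22}
|AC| ∈ [16, 70]
|BD| ∈ [21, 65]
|AD| ∈ [0, 92]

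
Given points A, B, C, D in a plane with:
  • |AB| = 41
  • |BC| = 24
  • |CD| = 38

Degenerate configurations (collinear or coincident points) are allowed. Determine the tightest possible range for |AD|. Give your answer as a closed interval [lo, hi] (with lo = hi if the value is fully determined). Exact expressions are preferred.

|AD| ∈ [0, 103]  (≈ [0.0000, 103.0000])

|AB| ∈ {41}
|BC| ∈ {24}
|CD| ∈ {38}
|AC| ∈ [17, 65]
|BD| ∈ [14, 62]
|AD| ∈ [0, 103]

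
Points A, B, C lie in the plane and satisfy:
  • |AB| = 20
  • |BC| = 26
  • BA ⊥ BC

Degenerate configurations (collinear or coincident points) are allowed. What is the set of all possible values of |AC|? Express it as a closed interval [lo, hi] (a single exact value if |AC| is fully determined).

|AC| = 2·√(269)  (≈ 32.8024)

|AB| ∈ {20}
|BC| ∈ {26}
|AC| ∈ {2·√(269)}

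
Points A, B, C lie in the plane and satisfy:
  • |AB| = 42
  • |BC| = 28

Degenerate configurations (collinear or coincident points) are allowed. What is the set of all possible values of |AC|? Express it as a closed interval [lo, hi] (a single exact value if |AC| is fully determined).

|AB| ∈ {42}
|BC| ∈ {28}
|AC| ∈ [14, 70]

|AC| ∈ [14, 70]  (≈ [14.0000, 70.0000])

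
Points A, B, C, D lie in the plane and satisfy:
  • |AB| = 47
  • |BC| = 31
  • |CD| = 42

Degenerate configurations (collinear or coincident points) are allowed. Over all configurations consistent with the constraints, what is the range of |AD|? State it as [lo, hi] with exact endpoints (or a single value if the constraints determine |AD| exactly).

|AB| ∈ {47}
|BC| ∈ {31}
|CD| ∈ {42}
|AC| ∈ [16, 78]
|BD| ∈ [11, 73]
|AD| ∈ [0, 120]

|AD| ∈ [0, 120]  (≈ [0.0000, 120.0000])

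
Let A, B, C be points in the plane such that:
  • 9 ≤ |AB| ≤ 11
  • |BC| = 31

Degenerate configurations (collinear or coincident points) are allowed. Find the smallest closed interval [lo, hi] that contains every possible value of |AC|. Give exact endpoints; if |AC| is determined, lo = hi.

|AC| ∈ [20, 42]  (≈ [20.0000, 42.0000])

|AB| ∈ [9, 11]
|BC| ∈ {31}
|AC| ∈ [20, 42]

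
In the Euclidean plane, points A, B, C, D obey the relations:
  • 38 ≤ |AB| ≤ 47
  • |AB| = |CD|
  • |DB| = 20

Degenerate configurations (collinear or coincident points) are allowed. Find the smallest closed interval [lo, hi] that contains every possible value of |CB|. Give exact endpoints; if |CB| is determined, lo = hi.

|CB| ∈ [18, 67]  (≈ [18.0000, 67.0000])

|AB| ∈ [38, 47]
|BD| ∈ {20}
|CD| ∈ [38, 47]
|AD| ∈ [18, 67]
|BC| ∈ [18, 67]
|AC| ∈ [0, 114]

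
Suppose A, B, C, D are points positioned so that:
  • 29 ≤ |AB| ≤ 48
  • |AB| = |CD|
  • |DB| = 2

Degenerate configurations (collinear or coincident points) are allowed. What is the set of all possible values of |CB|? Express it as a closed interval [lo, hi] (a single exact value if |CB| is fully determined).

|AB| ∈ [29, 48]
|BD| ∈ {2}
|CD| ∈ [29, 48]
|AD| ∈ [27, 50]
|BC| ∈ [27, 50]
|AC| ∈ [0, 98]

|CB| ∈ [27, 50]  (≈ [27.0000, 50.0000])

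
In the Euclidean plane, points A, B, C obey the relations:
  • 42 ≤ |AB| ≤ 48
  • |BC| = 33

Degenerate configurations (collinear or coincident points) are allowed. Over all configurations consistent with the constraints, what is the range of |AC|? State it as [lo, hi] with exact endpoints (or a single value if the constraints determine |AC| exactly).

|AB| ∈ [42, 48]
|BC| ∈ {33}
|AC| ∈ [9, 81]

|AC| ∈ [9, 81]  (≈ [9.0000, 81.0000])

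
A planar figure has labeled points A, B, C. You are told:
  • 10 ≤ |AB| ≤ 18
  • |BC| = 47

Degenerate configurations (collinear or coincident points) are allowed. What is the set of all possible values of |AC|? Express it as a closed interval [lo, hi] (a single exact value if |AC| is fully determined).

|AC| ∈ [29, 65]  (≈ [29.0000, 65.0000])

|AB| ∈ [10, 18]
|BC| ∈ {47}
|AC| ∈ [29, 65]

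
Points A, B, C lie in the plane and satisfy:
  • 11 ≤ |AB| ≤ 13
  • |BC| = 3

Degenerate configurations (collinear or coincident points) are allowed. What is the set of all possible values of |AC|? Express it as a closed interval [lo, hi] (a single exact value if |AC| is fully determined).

|AC| ∈ [8, 16]  (≈ [8.0000, 16.0000])

|AB| ∈ [11, 13]
|BC| ∈ {3}
|AC| ∈ [8, 16]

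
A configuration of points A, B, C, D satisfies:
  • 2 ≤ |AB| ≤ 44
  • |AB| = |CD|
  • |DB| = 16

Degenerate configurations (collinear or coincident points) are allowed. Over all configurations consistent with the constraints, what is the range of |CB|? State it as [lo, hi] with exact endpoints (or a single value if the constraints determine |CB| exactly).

|CB| ∈ [0, 60]  (≈ [0.0000, 60.0000])

|AB| ∈ [2, 44]
|BD| ∈ {16}
|CD| ∈ [2, 44]
|AD| ∈ [0, 60]
|BC| ∈ [0, 60]
|AC| ∈ [0, 104]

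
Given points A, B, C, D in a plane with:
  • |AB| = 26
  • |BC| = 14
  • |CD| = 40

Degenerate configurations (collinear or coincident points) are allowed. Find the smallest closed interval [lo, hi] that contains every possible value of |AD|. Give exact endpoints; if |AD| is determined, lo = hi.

|AD| ∈ [0, 80]  (≈ [0.0000, 80.0000])

|AB| ∈ {26}
|BC| ∈ {14}
|CD| ∈ {40}
|AC| ∈ [12, 40]
|BD| ∈ [26, 54]
|AD| ∈ [0, 80]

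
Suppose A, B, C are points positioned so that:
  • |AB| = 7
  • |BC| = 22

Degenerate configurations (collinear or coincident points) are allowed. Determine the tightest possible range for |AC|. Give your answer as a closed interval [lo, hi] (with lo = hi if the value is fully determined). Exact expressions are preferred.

|AC| ∈ [15, 29]  (≈ [15.0000, 29.0000])

|AB| ∈ {7}
|BC| ∈ {22}
|AC| ∈ [15, 29]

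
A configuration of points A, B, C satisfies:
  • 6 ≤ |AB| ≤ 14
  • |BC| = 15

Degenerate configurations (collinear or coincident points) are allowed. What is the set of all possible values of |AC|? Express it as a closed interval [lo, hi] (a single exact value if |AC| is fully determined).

|AB| ∈ [6, 14]
|BC| ∈ {15}
|AC| ∈ [1, 29]

|AC| ∈ [1, 29]  (≈ [1.0000, 29.0000])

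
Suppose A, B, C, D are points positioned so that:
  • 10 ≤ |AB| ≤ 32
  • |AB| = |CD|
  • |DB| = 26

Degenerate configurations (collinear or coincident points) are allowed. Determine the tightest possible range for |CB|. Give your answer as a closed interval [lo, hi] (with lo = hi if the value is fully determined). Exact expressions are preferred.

|CB| ∈ [0, 58]  (≈ [0.0000, 58.0000])

|AB| ∈ [10, 32]
|BD| ∈ {26}
|CD| ∈ [10, 32]
|AD| ∈ [0, 58]
|BC| ∈ [0, 58]
|AC| ∈ [0, 90]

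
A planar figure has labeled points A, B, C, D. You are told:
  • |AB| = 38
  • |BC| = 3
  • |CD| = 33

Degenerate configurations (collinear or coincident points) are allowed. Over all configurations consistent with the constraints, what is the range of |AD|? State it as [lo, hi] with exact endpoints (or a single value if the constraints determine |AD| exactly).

|AD| ∈ [2, 74]  (≈ [2.0000, 74.0000])

|AB| ∈ {38}
|BC| ∈ {3}
|CD| ∈ {33}
|AC| ∈ [35, 41]
|BD| ∈ [30, 36]
|AD| ∈ [2, 74]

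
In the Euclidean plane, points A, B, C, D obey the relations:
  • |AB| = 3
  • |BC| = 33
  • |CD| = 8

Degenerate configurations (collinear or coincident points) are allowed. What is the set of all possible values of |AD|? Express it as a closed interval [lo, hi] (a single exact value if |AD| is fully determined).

|AB| ∈ {3}
|BC| ∈ {33}
|CD| ∈ {8}
|AC| ∈ [30, 36]
|BD| ∈ [25, 41]
|AD| ∈ [22, 44]

|AD| ∈ [22, 44]  (≈ [22.0000, 44.0000])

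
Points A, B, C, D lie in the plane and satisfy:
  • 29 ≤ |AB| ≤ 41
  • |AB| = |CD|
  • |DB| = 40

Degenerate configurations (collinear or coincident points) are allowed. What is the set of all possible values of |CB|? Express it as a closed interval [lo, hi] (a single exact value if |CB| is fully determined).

|CB| ∈ [0, 81]  (≈ [0.0000, 81.0000])

|AB| ∈ [29, 41]
|BD| ∈ {40}
|CD| ∈ [29, 41]
|AD| ∈ [0, 81]
|BC| ∈ [0, 81]
|AC| ∈ [0, 122]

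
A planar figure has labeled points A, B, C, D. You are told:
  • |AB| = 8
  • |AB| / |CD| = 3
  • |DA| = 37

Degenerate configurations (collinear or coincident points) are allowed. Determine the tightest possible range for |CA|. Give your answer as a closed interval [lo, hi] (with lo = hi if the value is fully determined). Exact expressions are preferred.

|CA| ∈ [103/3, 119/3]  (≈ [34.3333, 39.6667])

|AB| ∈ {8}
|AD| ∈ {37}
|CD| ∈ {8/3}
|BD| ∈ [29, 45]
|AC| ∈ [103/3, 119/3]
|BC| ∈ [79/3, 143/3]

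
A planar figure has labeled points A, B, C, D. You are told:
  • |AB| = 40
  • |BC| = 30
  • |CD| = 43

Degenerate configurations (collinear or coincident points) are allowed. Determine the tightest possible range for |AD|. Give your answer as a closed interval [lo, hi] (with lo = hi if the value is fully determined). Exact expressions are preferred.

|AB| ∈ {40}
|BC| ∈ {30}
|CD| ∈ {43}
|AC| ∈ [10, 70]
|BD| ∈ [13, 73]
|AD| ∈ [0, 113]

|AD| ∈ [0, 113]  (≈ [0.0000, 113.0000])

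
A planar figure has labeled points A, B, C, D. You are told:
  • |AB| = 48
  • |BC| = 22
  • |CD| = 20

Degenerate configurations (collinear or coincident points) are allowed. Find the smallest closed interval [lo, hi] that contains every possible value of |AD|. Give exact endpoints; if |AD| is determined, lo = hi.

|AB| ∈ {48}
|BC| ∈ {22}
|CD| ∈ {20}
|AC| ∈ [26, 70]
|BD| ∈ [2, 42]
|AD| ∈ [6, 90]

|AD| ∈ [6, 90]  (≈ [6.0000, 90.0000])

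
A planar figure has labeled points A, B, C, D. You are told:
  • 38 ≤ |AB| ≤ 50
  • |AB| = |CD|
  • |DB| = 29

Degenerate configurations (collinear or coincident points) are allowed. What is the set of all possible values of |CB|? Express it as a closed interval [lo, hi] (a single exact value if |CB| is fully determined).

|AB| ∈ [38, 50]
|BD| ∈ {29}
|CD| ∈ [38, 50]
|AD| ∈ [9, 79]
|BC| ∈ [9, 79]
|AC| ∈ [0, 129]

|CB| ∈ [9, 79]  (≈ [9.0000, 79.0000])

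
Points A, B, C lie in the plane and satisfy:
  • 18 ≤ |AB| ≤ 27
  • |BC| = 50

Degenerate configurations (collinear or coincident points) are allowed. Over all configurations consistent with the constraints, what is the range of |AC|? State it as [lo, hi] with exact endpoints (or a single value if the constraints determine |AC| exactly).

|AB| ∈ [18, 27]
|BC| ∈ {50}
|AC| ∈ [23, 77]

|AC| ∈ [23, 77]  (≈ [23.0000, 77.0000])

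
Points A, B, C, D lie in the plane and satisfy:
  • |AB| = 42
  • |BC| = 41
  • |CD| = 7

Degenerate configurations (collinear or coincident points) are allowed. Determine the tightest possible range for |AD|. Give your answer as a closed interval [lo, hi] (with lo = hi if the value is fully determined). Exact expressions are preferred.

|AD| ∈ [0, 90]  (≈ [0.0000, 90.0000])

|AB| ∈ {42}
|BC| ∈ {41}
|CD| ∈ {7}
|AC| ∈ [1, 83]
|BD| ∈ [34, 48]
|AD| ∈ [0, 90]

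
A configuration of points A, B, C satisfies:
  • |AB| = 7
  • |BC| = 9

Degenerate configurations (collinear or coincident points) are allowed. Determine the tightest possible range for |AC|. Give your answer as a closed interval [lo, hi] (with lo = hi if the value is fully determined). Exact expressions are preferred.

|AC| ∈ [2, 16]  (≈ [2.0000, 16.0000])

|AB| ∈ {7}
|BC| ∈ {9}
|AC| ∈ [2, 16]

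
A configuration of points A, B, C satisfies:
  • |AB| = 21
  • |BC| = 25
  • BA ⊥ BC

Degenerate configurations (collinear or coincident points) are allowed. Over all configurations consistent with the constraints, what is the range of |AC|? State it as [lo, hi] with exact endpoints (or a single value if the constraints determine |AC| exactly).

|AC| = √(1066)  (≈ 32.6497)

|AB| ∈ {21}
|BC| ∈ {25}
|AC| ∈ {√(1066)}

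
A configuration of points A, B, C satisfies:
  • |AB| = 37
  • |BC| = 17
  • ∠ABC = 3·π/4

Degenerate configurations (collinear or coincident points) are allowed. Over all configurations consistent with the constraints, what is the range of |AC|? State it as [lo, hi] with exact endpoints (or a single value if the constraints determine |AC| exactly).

|AC| = √(629·√(2) + 1658)  (≈ 50.4732)

|AB| ∈ {37}
|BC| ∈ {17}
|AC| ∈ {√(629·√(2) + 1658)}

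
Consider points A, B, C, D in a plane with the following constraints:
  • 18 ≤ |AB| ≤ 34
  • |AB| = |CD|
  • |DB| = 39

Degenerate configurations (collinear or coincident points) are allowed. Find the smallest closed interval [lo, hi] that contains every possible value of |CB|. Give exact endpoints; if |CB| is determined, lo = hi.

|CB| ∈ [5, 73]  (≈ [5.0000, 73.0000])

|AB| ∈ [18, 34]
|BD| ∈ {39}
|CD| ∈ [18, 34]
|AD| ∈ [5, 73]
|BC| ∈ [5, 73]
|AC| ∈ [0, 107]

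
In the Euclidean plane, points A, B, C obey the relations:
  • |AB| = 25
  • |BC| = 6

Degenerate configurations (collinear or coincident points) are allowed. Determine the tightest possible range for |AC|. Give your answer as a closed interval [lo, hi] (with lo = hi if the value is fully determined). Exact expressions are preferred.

|AB| ∈ {25}
|BC| ∈ {6}
|AC| ∈ [19, 31]

|AC| ∈ [19, 31]  (≈ [19.0000, 31.0000])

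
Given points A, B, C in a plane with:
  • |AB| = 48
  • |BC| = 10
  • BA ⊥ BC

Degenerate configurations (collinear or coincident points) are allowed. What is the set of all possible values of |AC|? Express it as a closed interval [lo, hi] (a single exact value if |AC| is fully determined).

|AC| = 2·√(601)  (≈ 49.0306)

|AB| ∈ {48}
|BC| ∈ {10}
|AC| ∈ {2·√(601)}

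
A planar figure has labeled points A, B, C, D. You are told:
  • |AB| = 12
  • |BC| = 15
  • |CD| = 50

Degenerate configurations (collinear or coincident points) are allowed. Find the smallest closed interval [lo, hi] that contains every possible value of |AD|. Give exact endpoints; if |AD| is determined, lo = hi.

|AD| ∈ [23, 77]  (≈ [23.0000, 77.0000])

|AB| ∈ {12}
|BC| ∈ {15}
|CD| ∈ {50}
|AC| ∈ [3, 27]
|BD| ∈ [35, 65]
|AD| ∈ [23, 77]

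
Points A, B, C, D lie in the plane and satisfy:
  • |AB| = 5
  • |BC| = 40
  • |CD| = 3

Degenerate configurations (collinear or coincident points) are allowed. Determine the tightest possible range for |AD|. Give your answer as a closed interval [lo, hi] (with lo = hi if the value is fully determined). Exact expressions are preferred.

|AB| ∈ {5}
|BC| ∈ {40}
|CD| ∈ {3}
|AC| ∈ [35, 45]
|BD| ∈ [37, 43]
|AD| ∈ [32, 48]

|AD| ∈ [32, 48]  (≈ [32.0000, 48.0000])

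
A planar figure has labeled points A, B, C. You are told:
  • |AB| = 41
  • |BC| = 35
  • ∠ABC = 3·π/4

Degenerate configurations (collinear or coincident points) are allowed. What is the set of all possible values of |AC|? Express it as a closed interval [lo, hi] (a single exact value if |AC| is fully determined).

|AC| = √(1435·√(2) + 2906)  (≈ 70.2524)

|AB| ∈ {41}
|BC| ∈ {35}
|AC| ∈ {√(1435·√(2) + 2906)}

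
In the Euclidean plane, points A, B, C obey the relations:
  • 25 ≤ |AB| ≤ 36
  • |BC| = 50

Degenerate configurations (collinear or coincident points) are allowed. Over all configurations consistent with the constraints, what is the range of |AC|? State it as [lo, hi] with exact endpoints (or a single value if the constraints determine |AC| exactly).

|AC| ∈ [14, 86]  (≈ [14.0000, 86.0000])

|AB| ∈ [25, 36]
|BC| ∈ {50}
|AC| ∈ [14, 86]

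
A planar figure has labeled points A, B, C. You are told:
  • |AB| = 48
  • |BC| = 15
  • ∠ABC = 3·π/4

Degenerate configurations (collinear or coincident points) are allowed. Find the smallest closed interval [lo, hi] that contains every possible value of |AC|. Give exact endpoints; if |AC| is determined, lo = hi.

|AB| ∈ {48}
|BC| ∈ {15}
|AC| ∈ {3·√(80·√(2) + 281)}

|AC| = 3·√(80·√(2) + 281)  (≈ 59.5587)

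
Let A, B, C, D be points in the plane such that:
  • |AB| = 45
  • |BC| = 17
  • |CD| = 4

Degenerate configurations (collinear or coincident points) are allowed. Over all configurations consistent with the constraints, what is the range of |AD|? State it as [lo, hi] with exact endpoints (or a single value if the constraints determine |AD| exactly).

|AD| ∈ [24, 66]  (≈ [24.0000, 66.0000])

|AB| ∈ {45}
|BC| ∈ {17}
|CD| ∈ {4}
|AC| ∈ [28, 62]
|BD| ∈ [13, 21]
|AD| ∈ [24, 66]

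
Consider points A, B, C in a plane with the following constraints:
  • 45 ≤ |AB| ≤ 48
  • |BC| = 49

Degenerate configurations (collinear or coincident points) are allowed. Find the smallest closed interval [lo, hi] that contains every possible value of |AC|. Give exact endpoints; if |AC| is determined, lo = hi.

|AB| ∈ [45, 48]
|BC| ∈ {49}
|AC| ∈ [1, 97]

|AC| ∈ [1, 97]  (≈ [1.0000, 97.0000])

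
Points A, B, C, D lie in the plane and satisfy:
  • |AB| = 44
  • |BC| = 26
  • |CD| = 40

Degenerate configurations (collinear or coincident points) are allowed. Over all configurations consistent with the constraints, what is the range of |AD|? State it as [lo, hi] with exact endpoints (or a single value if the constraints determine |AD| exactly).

|AD| ∈ [0, 110]  (≈ [0.0000, 110.0000])

|AB| ∈ {44}
|BC| ∈ {26}
|CD| ∈ {40}
|AC| ∈ [18, 70]
|BD| ∈ [14, 66]
|AD| ∈ [0, 110]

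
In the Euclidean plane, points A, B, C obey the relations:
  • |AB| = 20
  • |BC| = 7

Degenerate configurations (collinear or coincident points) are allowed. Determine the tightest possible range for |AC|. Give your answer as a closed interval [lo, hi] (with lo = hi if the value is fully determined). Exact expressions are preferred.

|AC| ∈ [13, 27]  (≈ [13.0000, 27.0000])

|AB| ∈ {20}
|BC| ∈ {7}
|AC| ∈ [13, 27]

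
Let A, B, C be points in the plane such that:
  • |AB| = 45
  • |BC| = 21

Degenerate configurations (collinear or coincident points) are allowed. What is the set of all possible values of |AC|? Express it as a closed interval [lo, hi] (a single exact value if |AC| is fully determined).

|AB| ∈ {45}
|BC| ∈ {21}
|AC| ∈ [24, 66]

|AC| ∈ [24, 66]  (≈ [24.0000, 66.0000])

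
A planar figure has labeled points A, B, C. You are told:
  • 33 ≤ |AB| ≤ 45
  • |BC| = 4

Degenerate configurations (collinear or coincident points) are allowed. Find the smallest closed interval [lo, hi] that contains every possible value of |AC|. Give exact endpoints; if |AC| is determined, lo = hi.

|AB| ∈ [33, 45]
|BC| ∈ {4}
|AC| ∈ [29, 49]

|AC| ∈ [29, 49]  (≈ [29.0000, 49.0000])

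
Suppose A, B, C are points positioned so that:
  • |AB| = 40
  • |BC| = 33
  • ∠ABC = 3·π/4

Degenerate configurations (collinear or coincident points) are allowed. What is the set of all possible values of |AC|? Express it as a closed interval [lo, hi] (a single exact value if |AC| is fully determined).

|AC| = √(1320·√(2) + 2689)  (≈ 67.4964)

|AB| ∈ {40}
|BC| ∈ {33}
|AC| ∈ {√(1320·√(2) + 2689)}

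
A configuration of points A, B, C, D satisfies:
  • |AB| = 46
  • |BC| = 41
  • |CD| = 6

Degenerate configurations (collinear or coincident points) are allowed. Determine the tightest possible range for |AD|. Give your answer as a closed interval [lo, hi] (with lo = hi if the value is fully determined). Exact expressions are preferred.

|AB| ∈ {46}
|BC| ∈ {41}
|CD| ∈ {6}
|AC| ∈ [5, 87]
|BD| ∈ [35, 47]
|AD| ∈ [0, 93]

|AD| ∈ [0, 93]  (≈ [0.0000, 93.0000])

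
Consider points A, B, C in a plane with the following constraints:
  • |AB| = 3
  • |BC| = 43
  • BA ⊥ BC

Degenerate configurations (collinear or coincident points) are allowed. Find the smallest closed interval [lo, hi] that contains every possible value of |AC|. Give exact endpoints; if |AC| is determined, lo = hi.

|AC| = √(1858)  (≈ 43.1045)

|AB| ∈ {3}
|BC| ∈ {43}
|AC| ∈ {√(1858)}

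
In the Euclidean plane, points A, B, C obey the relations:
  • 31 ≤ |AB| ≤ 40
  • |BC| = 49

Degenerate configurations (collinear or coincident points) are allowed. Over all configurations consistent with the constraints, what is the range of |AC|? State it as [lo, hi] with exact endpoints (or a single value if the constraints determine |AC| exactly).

|AC| ∈ [9, 89]  (≈ [9.0000, 89.0000])

|AB| ∈ [31, 40]
|BC| ∈ {49}
|AC| ∈ [9, 89]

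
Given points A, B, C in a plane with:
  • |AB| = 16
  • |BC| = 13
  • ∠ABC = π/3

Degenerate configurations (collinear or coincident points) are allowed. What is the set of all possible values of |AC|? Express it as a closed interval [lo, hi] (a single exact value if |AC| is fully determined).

|AB| ∈ {16}
|BC| ∈ {13}
|AC| ∈ {√(217)}

|AC| = √(217)  (≈ 14.7309)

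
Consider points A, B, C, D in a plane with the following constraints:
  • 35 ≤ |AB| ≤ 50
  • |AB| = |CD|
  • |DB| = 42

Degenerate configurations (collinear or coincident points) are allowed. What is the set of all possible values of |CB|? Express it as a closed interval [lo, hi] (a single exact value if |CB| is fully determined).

|CB| ∈ [0, 92]  (≈ [0.0000, 92.0000])

|AB| ∈ [35, 50]
|BD| ∈ {42}
|CD| ∈ [35, 50]
|AD| ∈ [0, 92]
|BC| ∈ [0, 92]
|AC| ∈ [0, 142]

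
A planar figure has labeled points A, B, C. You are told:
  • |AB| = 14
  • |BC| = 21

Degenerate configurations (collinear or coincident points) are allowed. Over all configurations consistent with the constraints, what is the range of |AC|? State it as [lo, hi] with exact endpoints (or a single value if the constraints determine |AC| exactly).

|AC| ∈ [7, 35]  (≈ [7.0000, 35.0000])

|AB| ∈ {14}
|BC| ∈ {21}
|AC| ∈ [7, 35]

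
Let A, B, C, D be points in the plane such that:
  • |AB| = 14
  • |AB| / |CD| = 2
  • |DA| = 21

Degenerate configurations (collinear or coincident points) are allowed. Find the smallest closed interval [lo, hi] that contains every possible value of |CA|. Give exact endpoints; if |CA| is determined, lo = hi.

|AB| ∈ {14}
|AD| ∈ {21}
|CD| ∈ {7}
|BD| ∈ [7, 35]
|AC| ∈ [14, 28]
|BC| ∈ [0, 42]

|CA| ∈ [14, 28]  (≈ [14.0000, 28.0000])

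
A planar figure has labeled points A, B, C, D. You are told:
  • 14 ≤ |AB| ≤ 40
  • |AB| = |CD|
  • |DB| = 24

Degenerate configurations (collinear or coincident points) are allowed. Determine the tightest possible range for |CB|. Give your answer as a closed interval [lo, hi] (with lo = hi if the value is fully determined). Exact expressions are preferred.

|CB| ∈ [0, 64]  (≈ [0.0000, 64.0000])

|AB| ∈ [14, 40]
|BD| ∈ {24}
|CD| ∈ [14, 40]
|AD| ∈ [0, 64]
|BC| ∈ [0, 64]
|AC| ∈ [0, 104]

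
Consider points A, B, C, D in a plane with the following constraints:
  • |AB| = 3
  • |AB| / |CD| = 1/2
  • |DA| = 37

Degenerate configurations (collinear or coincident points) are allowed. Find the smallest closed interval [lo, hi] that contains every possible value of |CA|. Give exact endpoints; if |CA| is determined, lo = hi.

|CA| ∈ [31, 43]  (≈ [31.0000, 43.0000])

|AB| ∈ {3}
|AD| ∈ {37}
|CD| ∈ {6}
|BD| ∈ [34, 40]
|AC| ∈ [31, 43]
|BC| ∈ [28, 46]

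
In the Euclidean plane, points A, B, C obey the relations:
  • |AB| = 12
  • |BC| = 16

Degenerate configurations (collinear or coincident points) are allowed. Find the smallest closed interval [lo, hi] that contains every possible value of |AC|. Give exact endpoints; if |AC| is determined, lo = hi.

|AC| ∈ [4, 28]  (≈ [4.0000, 28.0000])

|AB| ∈ {12}
|BC| ∈ {16}
|AC| ∈ [4, 28]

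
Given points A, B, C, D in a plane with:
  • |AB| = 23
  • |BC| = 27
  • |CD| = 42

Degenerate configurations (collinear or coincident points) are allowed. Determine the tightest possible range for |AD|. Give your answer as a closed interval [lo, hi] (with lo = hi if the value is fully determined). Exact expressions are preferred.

|AB| ∈ {23}
|BC| ∈ {27}
|CD| ∈ {42}
|AC| ∈ [4, 50]
|BD| ∈ [15, 69]
|AD| ∈ [0, 92]

|AD| ∈ [0, 92]  (≈ [0.0000, 92.0000])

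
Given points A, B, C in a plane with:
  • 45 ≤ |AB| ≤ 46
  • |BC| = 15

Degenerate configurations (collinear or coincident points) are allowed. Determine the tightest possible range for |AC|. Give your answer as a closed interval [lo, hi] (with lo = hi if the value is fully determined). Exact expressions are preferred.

|AB| ∈ [45, 46]
|BC| ∈ {15}
|AC| ∈ [30, 61]

|AC| ∈ [30, 61]  (≈ [30.0000, 61.0000])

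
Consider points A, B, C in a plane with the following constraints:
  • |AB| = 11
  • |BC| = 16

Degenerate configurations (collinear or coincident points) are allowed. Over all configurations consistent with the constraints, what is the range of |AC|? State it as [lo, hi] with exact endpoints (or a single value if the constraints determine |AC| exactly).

|AB| ∈ {11}
|BC| ∈ {16}
|AC| ∈ [5, 27]

|AC| ∈ [5, 27]  (≈ [5.0000, 27.0000])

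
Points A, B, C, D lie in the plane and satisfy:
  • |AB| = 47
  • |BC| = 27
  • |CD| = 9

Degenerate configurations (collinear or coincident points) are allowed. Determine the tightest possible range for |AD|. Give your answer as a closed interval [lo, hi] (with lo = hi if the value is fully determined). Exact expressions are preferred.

|AB| ∈ {47}
|BC| ∈ {27}
|CD| ∈ {9}
|AC| ∈ [20, 74]
|BD| ∈ [18, 36]
|AD| ∈ [11, 83]

|AD| ∈ [11, 83]  (≈ [11.0000, 83.0000])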